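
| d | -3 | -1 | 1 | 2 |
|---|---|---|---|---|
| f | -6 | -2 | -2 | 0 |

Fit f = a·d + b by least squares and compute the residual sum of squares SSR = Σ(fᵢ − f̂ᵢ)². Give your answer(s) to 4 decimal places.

Entries of XᵀX: Σd·d = 15, Σd = -1, Σ1 = 4.
Moment sums: Σd·f = 18, Σf = -10.
XᵀX·[a, b]ᵀ = Xᵀf becomes [[15, -1]; [-1, 4]]·[a, b]ᵀ = [18, -10]ᵀ.
Determinant 15·4 − (-1)² = 59.
a = (18·4 − (-1)·(-10))/59 = 62/59; b = (15·(-10) − (-1)·18)/59 = -132/59.
Residuals: -36/59, 76/59, -48/59, 8/59; SSR = 160/59.

SSR = 2.7119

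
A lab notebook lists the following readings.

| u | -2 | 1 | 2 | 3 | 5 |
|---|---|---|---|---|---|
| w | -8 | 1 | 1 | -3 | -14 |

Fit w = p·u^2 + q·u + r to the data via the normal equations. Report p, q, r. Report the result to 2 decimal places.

p = -0.99, q = 2.09, r = 0.12

With design matrix M, MᵀM = [[739, 153, 43]; [153, 43, 9]; [43, 9, 5]] and Mᵀw = [-404, -60, -23]ᵀ.
Inverting the 3×3 Gram matrix, [p, q, r]ᵀ = [-2575/2612, 5451/2612, 159/1306]ᵀ.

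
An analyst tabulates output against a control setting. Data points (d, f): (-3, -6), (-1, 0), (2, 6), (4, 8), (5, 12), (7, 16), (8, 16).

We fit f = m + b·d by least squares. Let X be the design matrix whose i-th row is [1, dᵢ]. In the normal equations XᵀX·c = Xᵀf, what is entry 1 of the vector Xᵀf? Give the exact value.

Entry 1 ↔ basis 1, so (Xᵀf)_{1} = Σᵢ fᵢ = (1)·(-6) + (1)·(0) + (1)·(6) + (1)·(8) + (1)·(12) + (1)·(16) + (1)·(16) = 52.

52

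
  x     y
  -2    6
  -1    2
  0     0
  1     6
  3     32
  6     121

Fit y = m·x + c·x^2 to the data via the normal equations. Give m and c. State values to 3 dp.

With design matrix M, MᵀM = [[51, 235]; [235, 1395]] and Mᵀy = [814, 4676]ᵀ.
Eliminating c: 1395·(row 1) − 235·(row 2) gives 15920·m = 1395·814 − 235·4676 = 36670, so m = 3667/1592.
Then c = (4676 − 235·(3667/1592))/1395 = 23593/7960.

m = 2.303, c = 2.964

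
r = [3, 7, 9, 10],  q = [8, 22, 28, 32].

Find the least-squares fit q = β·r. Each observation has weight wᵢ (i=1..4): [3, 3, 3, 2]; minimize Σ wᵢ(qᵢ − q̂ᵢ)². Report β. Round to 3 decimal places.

With design matrix A, AᵀWA = [[617]] and AᵀWq = [1930]ᵀ.
β = 1930/617 = 3.12804.

β = 3.128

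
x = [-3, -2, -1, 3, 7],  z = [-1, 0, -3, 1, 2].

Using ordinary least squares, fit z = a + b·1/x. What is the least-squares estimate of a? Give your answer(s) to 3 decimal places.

From the data, Σ1 = 5, Σ1/x = -19/14, Σ1/x·1/x = 2633/1764.
Moment sums: Σz = -1, Σ1/x·z = 83/21.
So AᵀA·[a, b]ᵀ = Aᵀz: [[5, -19/14]; [-19/14, 2633/1764]]·[a, b]ᵀ = [-1, 83/21]ᵀ.
Determinant 5·(2633/1764) − (-19/14)² = 2479/441.
a = ((-1)·(2633/1764) − (-19/14)·(83/21))/(2479/441) = 6829/9916; b = (5·(83/21) − (-19/14)·(-1))/(2479/441) = 16233/4958.

a = 0.689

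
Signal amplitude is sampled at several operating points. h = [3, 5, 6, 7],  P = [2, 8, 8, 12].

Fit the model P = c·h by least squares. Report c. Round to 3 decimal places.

c = 1.496

With design matrix A, AᵀA = [[119]] and AᵀP = [178]ᵀ.
Hence c = 178 / 119 ≈ 1.4958.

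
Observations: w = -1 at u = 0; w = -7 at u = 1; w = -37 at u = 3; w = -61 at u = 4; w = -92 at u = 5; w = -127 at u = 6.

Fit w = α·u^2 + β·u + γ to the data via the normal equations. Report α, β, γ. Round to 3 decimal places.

α = -2.996, β = -3.089, γ = -0.936

Setting ∂/∂α … = 0 gives: 2259·α + 433·β + 87·γ = -8188;  433·α + 87·β + 19·γ = -1584;  87·α + 19·β + 6·γ = -325.
(Σu^2·u^2 = 2259, Σu^2·u = 433, Σu^2 = 87, Σu·u = 87, Σu = 19, Σ1 = 6, Σu^2·w = -8188, Σu·w = -1584, Σw = -325.)
Solving the 3×3 system (Gaussian elimination) gives α = -839/280, β = -173/56, γ = -131/140.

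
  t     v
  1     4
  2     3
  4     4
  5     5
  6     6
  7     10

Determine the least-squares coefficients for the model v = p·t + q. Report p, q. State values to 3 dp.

With design matrix M, MᵀM = [[131, 25]; [25, 6]] and Mᵀv = [157, 32]ᵀ.
det = 131·6 − 25² = 161.
p = (157·6 − 25·32)/161 = 142/161; q = (131·32 − 25·157)/161 = 267/161.

p = 0.882, q = 1.658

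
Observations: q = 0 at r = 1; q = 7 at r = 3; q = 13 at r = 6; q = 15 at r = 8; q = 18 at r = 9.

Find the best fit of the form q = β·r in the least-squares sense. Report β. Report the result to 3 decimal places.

β = 1.995

Sums needed: Σr·r = 191.
For Xᵀq: Σr·q = 381.
So XᵀX·[β]ᵀ = Xᵀq: [[191]]·[β]ᵀ = [381]ᵀ.
β = 381/191 = 1.99476.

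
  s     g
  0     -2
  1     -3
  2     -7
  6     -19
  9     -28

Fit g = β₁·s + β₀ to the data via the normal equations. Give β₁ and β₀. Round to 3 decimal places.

Entries of AᵀA: Σs·s = 122, Σs = 18, Σ1 = 5.
Right-hand side: Σs·g = -383, Σg = -59.
AᵀA·[β₁, β₀]ᵀ = Aᵀg becomes [[122, 18]; [18, 5]]·[β₁, β₀]ᵀ = [-383, -59]ᵀ.
Determinant 122·5 − 18² = 286.
β₁ = ((-383)·5 − 18·(-59))/286 = -853/286; β₀ = (122·(-59) − 18·(-383))/286 = -152/143.

β₁ = -2.983, β₀ = -1.063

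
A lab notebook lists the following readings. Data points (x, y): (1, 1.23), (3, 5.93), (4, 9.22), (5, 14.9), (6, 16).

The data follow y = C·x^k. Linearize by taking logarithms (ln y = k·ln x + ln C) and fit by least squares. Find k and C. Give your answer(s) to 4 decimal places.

k = 1.4760, C = 1.2201

With ln yᵢ as the transformed response and ln xᵢ as the regressor:
Sums: Σln x = 5.8861, Σ(ln x)² = 8.9295, Σln y = 9.6824, Σln x·ln y = 14.3505.
Normal system: [[8.9295, 5.8861]; [5.8861, 5]]·[k, ln C]ᵀ = [14.3505, 9.6824]ᵀ.
Solving (det = 10.0010): k = 1.47597, ln C = 0.19893, so C = exp(0.19893) = 1.22010.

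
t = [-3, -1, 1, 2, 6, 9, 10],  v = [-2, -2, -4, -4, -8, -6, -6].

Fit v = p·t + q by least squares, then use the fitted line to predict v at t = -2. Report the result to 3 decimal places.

Compute the Gram sums: Σt·t = 232, Σt = 24, Σ1 = 7.
For Xᵀv: Σt·v = -166, Σv = -32.
XᵀX·[p, q]ᵀ = Xᵀv becomes [[232, 24]; [24, 7]]·[p, q]ᵀ = [-166, -32]ᵀ.
det = 232·7 − 24² = 1048.
p = ((-166)·7 − 24·(-32))/1048 = -197/524; q = (232·(-32) − 24·(-166))/1048 = -430/131.
At t = -2: v̂ = (-197/524)·(-2) + (-430/131)·(1) = -663/262.

v̂ = -2.531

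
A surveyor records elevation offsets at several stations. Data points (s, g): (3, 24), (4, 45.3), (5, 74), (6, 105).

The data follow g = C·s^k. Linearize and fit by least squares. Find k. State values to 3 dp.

Taking logs, ln g = k·ln s + ln C, so regress ln g on ln s.
Sums: Σln s = 5.8861, Σ(ln s)² = 8.9295, Σln g = 15.9494, Σln s·ln g = 24.0437.
Normal system: [[8.9295, 5.8861]; [5.8861, 4]]·[k, ln C]ᵀ = [24.0437, 15.9494]ᵀ.
Solving (det = 1.0716): k = 2.14179, ln C = 0.83565.

k = 2.142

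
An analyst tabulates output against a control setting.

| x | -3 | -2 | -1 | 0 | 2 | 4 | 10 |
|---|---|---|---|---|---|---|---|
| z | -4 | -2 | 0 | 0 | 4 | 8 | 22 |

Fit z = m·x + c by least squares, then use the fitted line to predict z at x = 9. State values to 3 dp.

ẑ = 18.926

Normal-equation sums: Σx·x = 134, Σx = 10, Σ1 = 7.
For Mᵀz: Σx·z = 276, Σz = 28.
MᵀM·[m, c]ᵀ = Mᵀz becomes [[134, 10]; [10, 7]]·[m, c]ᵀ = [276, 28]ᵀ.
Δ = 134·7 − 10² = 838.
m = (276·7 − 10·28)/838 = 826/419; c = (134·28 − 10·276)/838 = 496/419.
At x = 9: ẑ = (826/419)·(9) + (496/419)·(1) = 7930/419.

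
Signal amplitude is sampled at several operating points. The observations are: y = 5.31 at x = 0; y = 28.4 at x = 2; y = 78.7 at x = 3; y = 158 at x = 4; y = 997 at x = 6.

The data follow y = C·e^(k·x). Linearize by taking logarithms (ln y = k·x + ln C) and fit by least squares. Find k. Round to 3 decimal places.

k = 0.871

With ln yᵢ as the transformed response and xᵢ as the regressor:
AᵀA = [[65.0000, 15.0000]; [15.0000, 5]], rhs = [81.4686, 21.3490]ᵀ  (here Σx = 15.0000, Σ(x)² = 65.0000, Σln y = 21.3490, Σx·ln y = 81.4686).
Solving (det = 100.0000): k = 0.87108, ln C = 1.65654.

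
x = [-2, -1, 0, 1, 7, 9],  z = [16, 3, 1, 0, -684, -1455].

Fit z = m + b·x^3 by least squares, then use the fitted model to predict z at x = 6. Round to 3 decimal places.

Compute the Gram sums: Σ1 = 6, Σx^3 = 1064, Σx^3·x^3 = 649156.
Right-hand side: Σz = -2119, Σx^3·z = -1295438.
So AᵀA·[m, b]ᵀ = Aᵀz: [[6, 1064]; [1064, 649156]]·[m, b]ᵀ = [-2119, -1295438]ᵀ.
Determinant 6·649156 − 1064² = 2762840.
m = ((-2119)·649156 − 1064·(-1295438))/2762840 = 696117/690710; b = (6·(-1295438) − 1064·(-2119))/2762840 = -1379503/690710.
At x = 6: ẑ = (696117/690710)·(1) + (-1379503/690710)·(216) = -297276531/690710.

ẑ = -430.393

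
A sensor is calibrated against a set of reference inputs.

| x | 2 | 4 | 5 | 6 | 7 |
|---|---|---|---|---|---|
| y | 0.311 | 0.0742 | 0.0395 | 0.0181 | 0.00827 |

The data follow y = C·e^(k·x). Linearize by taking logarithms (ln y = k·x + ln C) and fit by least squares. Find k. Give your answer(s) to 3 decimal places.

Let Y = ln y. Fitting Y = k·x + ln C by least squares:
Σx = 24.0000, Σ(x)² = 130.0000, Σln y = -15.8074, Σx·ln y = -86.5341.
Equations: 130.0000·k + 24.0000·ln C = -86.5341;  24.0000·k + 5·ln C = -15.8074.
Solving (det = 74.0000): k = -0.72018, ln C = 0.29540.

k = -0.720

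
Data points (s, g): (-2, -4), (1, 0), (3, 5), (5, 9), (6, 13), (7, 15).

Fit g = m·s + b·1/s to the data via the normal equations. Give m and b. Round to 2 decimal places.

m = 2.12, b = -2.04

Setting ∂/∂m … = 0 gives: 124·m + 6·b = 251;  6·m + (31957/22050)·b = 2053/210.
det = 124·(31957/22050) − 6² = 1584434/11025.
m = (251·(31957/22050) − 6·(2053/210))/(1584434/11025) = 6727817/3168868; b = (124·(2053/210) − 6·251)/(1584434/11025) = -1619310/792217.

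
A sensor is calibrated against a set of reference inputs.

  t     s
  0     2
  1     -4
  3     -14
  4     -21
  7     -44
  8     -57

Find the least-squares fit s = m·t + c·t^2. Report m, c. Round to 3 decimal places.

Setting ∂/∂m … = 0 gives: 139·m + 947·c = -894;  947·m + 6835·c = -6270.
Δ = 139·6835 − 947² = 53256.
m = ((-894)·6835 − 947·(-6270))/53256 = -7200/2219; c = (139·(-6270) − 947·(-894))/53256 = -1038/2219.

m = -3.245, c = -0.468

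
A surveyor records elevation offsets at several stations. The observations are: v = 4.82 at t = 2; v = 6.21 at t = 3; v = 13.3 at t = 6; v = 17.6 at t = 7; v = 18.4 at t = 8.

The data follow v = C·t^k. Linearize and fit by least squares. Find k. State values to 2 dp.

k = 1.02

Let Y = ln v. Fitting Y = k·ln t + ln C by least squares:
Sums: Σln t = 7.6089, Σ(ln t)² = 13.0084, Σln v = 11.7669, Σln t·ln v = 19.3698.
Normal system: [[13.0084, 7.6089]; [7.6089, 5]]·[k, ln C]ᵀ = [19.3698, 11.7669]ᵀ.
Δ = 13.0084·5 − (7.6089)² = 7.1473; k = (19.3698·5 − 7.6089·11.7669)/7.1473 = 1.02357, ln C = (13.0084·11.7669 − 7.6089·19.3698)/7.1473 = 0.79575.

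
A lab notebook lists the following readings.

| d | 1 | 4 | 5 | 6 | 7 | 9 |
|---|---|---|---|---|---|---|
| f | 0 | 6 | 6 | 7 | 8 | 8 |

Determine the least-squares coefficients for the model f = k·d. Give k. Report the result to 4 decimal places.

k = 1.0769

The normal system MᵀM·[k]ᵀ = Mᵀf is [[208]]·[k]ᵀ = [224]ᵀ.
Hence k = 224 / 208 ≈ 1.07692.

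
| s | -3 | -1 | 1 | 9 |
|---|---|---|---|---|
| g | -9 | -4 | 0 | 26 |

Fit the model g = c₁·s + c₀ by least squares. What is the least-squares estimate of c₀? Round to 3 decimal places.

The normal system MᵀM·[c₁, c₀]ᵀ = Mᵀg is [[92, 6]; [6, 4]]·[c₁, c₀]ᵀ = [265, 13]ᵀ.
det = 92·4 − 6² = 332.
c₁ = (265·4 − 6·13)/332 = 491/166; c₀ = (92·13 − 6·265)/332 = -197/166.

c₀ = -1.187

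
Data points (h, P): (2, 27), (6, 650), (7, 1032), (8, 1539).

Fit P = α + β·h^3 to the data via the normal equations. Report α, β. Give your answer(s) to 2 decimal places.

α = 2.64, β = 3.00

From the data, Σ1 = 4, Σh^3 = 1079, Σh^3·h^3 = 426513.
And ΣP = 3248, Σh^3·P = 1282560.
det = 4·426513 − 1079² = 541811.
α = (3248·426513 − 1079·1282560)/541811 = 1431984/541811; β = (4·1282560 − 1079·3248)/541811 = 1625648/541811.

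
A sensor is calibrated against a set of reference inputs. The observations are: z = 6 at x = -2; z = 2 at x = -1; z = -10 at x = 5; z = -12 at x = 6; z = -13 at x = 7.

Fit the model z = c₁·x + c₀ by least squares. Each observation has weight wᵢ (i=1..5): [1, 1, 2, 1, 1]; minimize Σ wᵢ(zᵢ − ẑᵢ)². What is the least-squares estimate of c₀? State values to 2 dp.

The normal system AᵀWA·[c₁, c₀]ᵀ = AᵀWz is [[140, 20]; [20, 6]]·[c₁, c₀]ᵀ = [-277, -37]ᵀ.
Determinant 140·6 − 20² = 440.
c₁ = ((-277)·6 − 20·(-37))/440 = -461/220; c₀ = (140·(-37) − 20·(-277))/440 = 9/11.

c₀ = 0.82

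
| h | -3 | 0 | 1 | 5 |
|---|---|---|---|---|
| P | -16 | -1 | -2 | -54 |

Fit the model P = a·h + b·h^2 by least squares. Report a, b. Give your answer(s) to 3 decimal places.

The normal equations are: 35·a + 99·b = -224;  99·a + 707·b = -1496.
det = 35·707 − 99² = 14944.
a = ((-224)·707 − 99·(-1496))/14944 = -1283/1868; b = (35·(-1496) − 99·(-224))/14944 = -3773/1868.

a = -0.687, b = -2.020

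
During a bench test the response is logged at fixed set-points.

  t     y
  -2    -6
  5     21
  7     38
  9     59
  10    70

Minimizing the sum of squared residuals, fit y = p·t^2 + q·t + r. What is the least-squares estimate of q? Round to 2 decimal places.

q = 2.41

Compute the Gram sums: Σt^2·t^2 = 19603, Σt^2·t = 2189, Σt^2 = 259, Σt·t = 259, Σt = 29, Σ1 = 5.
Right-hand side: Σt^2·y = 14142, Σt·y = 1614, Σy = 182.
So MᵀM·[p, q, r]ᵀ = Mᵀy: [[19603, 2189, 259]; [2189, 259, 29]; [259, 29, 5]]·[p, q, r]ᵀ = [14142, 1614, 182]ᵀ.
Row-reducing yields p = 9283/18764, q = 45179/18764, r = -14972/4691.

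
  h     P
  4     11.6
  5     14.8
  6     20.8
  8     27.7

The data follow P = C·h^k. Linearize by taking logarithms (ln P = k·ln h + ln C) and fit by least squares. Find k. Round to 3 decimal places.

k = 1.293

Linearized form: ln P = k·ln h + ln C. From the 4 transformed points,
Σln h = 6.8669, Σ(ln h)² = 12.0466, Σln P = 11.5020, Σln h·ln P = 20.0793.
Equations: 12.0466·k + 6.8669·ln C = 20.0793;  6.8669·k + 4·ln C = 11.5020.
Slope k = (n·Σln h·ln P − Σln h·Σln P)/(n·Σ(ln h)² − (Σln h)²) = (4·20.0793 − 6.8669·11.5020)/1.0316 = 1.29274; ln C = (Σln P − k·Σln h)/n = 0.65621.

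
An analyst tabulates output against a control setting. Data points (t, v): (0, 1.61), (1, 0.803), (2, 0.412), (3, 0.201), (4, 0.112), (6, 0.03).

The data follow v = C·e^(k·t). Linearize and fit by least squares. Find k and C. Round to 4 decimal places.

Let Y = ln v. Fitting Y = k·t + ln C by least squares:
Σt = 16.0000, Σ(t)² = 66.0000, Σln v = -7.9302, Σt·ln v = -36.6026.
Equations: 66.0000·k + 16.0000·ln C = -36.6026;  16.0000·k + 6·ln C = -7.9302.
Δ = 66.0000·6 − (16.0000)² = 140.0000; k = (-36.6026·6 − 16.0000·-7.9302)/140.0000 = -0.66238, ln C = (66.0000·-7.9302 − 16.0000·-36.6026)/140.0000 = 0.44465, so C = exp(0.44465) = 1.55994.

k = -0.6624, C = 1.5599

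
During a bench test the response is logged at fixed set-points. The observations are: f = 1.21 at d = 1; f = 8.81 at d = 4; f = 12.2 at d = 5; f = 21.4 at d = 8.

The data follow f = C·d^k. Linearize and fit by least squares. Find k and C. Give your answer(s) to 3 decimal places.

k = 1.397, C = 1.234

With ln fᵢ as the transformed response and ln dᵢ as the regressor:
Over the data: Σln d = 5.0752, Σ(ln d)² = 8.8362, Σln f = 7.9313, Σln d·ln f = 13.4125.
Normal system: [[8.8362, 5.0752]; [5.0752, 4]]·[k, ln C]ᵀ = [13.4125, 7.9313]ᵀ.
Δ = 8.8362·4 − (5.0752)² = 9.5873; k = (13.4125·4 − 5.0752·7.9313)/9.5873 = 1.39736, ln C = (8.8362·7.9313 − 5.0752·13.4125)/9.5873 = 0.20987, so C = exp(0.20987) = 1.23352.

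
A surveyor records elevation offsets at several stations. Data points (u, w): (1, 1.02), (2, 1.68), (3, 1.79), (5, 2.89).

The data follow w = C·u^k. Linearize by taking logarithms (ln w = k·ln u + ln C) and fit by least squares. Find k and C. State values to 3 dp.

Taking logs, ln w = k·ln u + ln C, so regress ln w on ln u.
XᵀX = [[4.2777, 3.4012]; [3.4012, 4]], rhs = [2.7073, 2.1821]ᵀ  (here Σln u = 3.4012, Σ(ln u)² = 4.2777, Σln w = 2.1821, Σln u·ln w = 2.7073).
Δ = 4.2777·4 − (3.4012)² = 5.5426; k = (2.7073·4 − 3.4012·2.1821)/5.5426 = 0.61476, ln C = (4.2777·2.1821 − 3.4012·2.7073)/5.5426 = 0.02279, so C = exp(0.02279) = 1.02305.

k = 0.615, C = 1.023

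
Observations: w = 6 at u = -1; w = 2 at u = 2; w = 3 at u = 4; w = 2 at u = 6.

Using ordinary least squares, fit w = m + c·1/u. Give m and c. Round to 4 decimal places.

The normal system AᵀA·[m, c]ᵀ = Aᵀw is [[4, -1/12]; [-1/12, 193/144]]·[m, c]ᵀ = [13, -47/12]ᵀ.
Eliminating c: (193/144)·(row 1) − (-1/12)·(row 2) gives (257/48)·m = (193/144)·13 − (-1/12)·(-47/12) = 1231/72, so m = 2462/771.
Then c = ((-47/12) − (-1/12)·(2462/771))/(193/144) = -700/257.

m = 3.1933, c = -2.7237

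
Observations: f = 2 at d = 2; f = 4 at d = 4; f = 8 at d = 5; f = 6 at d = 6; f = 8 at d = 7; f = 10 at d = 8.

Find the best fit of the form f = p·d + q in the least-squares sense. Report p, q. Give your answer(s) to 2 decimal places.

The normal equations are: 194·p + 32·q = 232;  32·p + 6·q = 38.
(Σd·d = 194, Σd = 32, Σ1 = 6, Σd·f = 232, Σf = 38.)
det = 194·6 − 32² = 140.
p = (232·6 − 32·38)/140 = 44/35; q = (194·38 − 32·232)/140 = -13/35.

p = 1.26, q = -0.37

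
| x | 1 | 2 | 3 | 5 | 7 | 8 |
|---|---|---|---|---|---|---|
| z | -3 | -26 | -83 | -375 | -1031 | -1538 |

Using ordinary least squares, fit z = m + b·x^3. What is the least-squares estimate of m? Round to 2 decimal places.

m = -1.01

Compute the Gram sums: Σ1 = 6, Σx^3 = 1016, Σx^3·x^3 = 396212.
And Σz = -3056, Σx^3·z = -1190416.
Eliminating b: 396212·(row 1) − 1016·(row 2) gives 1345016·m = 396212·(-3056) − 1016·(-1190416) = -1361216, so m = -170152/168127.
Then b = ((-1190416) − 1016·(-170152/168127))/396212 = -504700/168127.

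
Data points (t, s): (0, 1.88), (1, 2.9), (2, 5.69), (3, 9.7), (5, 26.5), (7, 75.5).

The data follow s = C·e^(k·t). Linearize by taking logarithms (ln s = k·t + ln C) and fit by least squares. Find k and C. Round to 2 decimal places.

Linearized form: ln s = k·t + ln C. From the 6 transformed points,
Sums: Σt = 18.0000, Σ(t)² = 88.0000, Σln s = 13.3081, Σt·ln s = 58.0132.
Normal system: [[88.0000, 18.0000]; [18.0000, 6]]·[k, ln C]ᵀ = [58.0132, 13.3081]ᵀ.
Solving (det = 204.0000): k = 0.53203, ln C = 0.62194, so C = exp(0.62194) = 1.86254.

k = 0.53, C = 1.86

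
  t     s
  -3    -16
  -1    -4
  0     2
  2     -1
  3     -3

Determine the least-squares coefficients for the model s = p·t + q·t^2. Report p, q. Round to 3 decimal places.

Compute the Gram sums: Σt·t = 23, Σt·t^2 = 7, Σt^2·t^2 = 179.
For Mᵀs: Σt·s = 41, Σt^2·s = -179.
Δ = 23·179 − 7² = 4068.
p = (41·179 − 7·(-179))/4068 = 716/339; q = (23·(-179) − 7·41)/4068 = -367/339.

p = 2.112, q = -1.083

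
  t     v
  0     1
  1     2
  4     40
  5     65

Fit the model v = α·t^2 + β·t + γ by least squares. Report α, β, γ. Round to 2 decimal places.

α = 3.00, β = -2.24, γ = 1.09

Compute the Gram sums: Σt^2·t^2 = 882, Σt^2·t = 190, Σt^2 = 42, Σt·t = 42, Σt = 10, Σ1 = 4.
For Aᵀv: Σt^2·v = 2267, Σt·v = 487, Σv = 108.
Normal equations: [[882, 190, 42]; [190, 42, 10]; [42, 10, 4]]·[α, β, γ]ᵀ = [2267, 487, 108]ᵀ.
Inverting the 3×3 Gram matrix, [α, β, γ]ᵀ = [3, -38/17, 37/34]ᵀ.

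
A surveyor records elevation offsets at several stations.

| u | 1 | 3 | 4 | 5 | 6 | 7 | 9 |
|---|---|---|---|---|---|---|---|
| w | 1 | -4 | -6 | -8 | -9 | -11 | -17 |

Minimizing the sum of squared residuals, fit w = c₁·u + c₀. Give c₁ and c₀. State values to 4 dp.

Entries of AᵀA: Σu·u = 217, Σu = 35, Σ1 = 7.
For Aᵀw: Σu·w = -359, Σw = -54.
So AᵀA·[c₁, c₀]ᵀ = Aᵀw: [[217, 35]; [35, 7]]·[c₁, c₀]ᵀ = [-359, -54]ᵀ.
Eliminating c₀: 7·(row 1) − 35·(row 2) gives 294·c₁ = 7·(-359) − 35·(-54) = -623, so c₁ = -89/42.
Then c₀ = ((-54) − 35·(-89/42))/7 = 121/42.

c₁ = -2.1190, c₀ = 2.8810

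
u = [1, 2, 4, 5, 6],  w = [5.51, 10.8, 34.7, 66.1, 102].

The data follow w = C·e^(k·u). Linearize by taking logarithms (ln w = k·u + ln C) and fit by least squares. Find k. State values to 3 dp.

k = 0.590

With ln wᵢ as the transformed response and uᵢ as the regressor:
Σu = 18.0000, Σ(u)² = 82.0000, Σln w = 16.4490, Σu·ln w = 69.3583.
Equations: 82.0000·k + 18.0000·ln C = 69.3583;  18.0000·k + 5·ln C = 16.4490.
Slope k = (n·Σu·ln w − Σu·Σln w)/(n·Σ(u)² − (Σu)²) = (5·69.3583 − 18.0000·16.4490)/86.0000 = 0.58965; ln C = (Σln w − k·Σu)/n = 1.16707.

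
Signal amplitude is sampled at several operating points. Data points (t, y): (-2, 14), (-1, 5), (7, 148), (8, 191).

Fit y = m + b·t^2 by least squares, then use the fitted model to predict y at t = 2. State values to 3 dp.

ŷ = 14.034

Normal-equation sums: Σ1 = 4, Σt^2 = 118, Σt^2·t^2 = 6514.
For Xᵀy: Σy = 358, Σt^2·y = 19537.
det = 4·6514 − 118² = 12132.
m = (358·6514 − 118·19537)/12132 = 4441/2022; b = (4·19537 − 118·358)/12132 = 2992/1011.
At t = 2: ŷ = (4441/2022)·(1) + (2992/1011)·(4) = 9459/674.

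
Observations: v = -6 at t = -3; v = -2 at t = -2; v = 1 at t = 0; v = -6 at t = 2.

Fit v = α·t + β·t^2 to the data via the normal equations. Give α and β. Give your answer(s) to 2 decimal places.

α = -1.00, β = -1.00

Forming MᵀM = [[17, -27]; [-27, 113]] and Mᵀv = [10, -86]ᵀ gives MᵀM·[α, β]ᵀ = Mᵀv.
Eliminating β: 113·(row 1) − (-27)·(row 2) gives 1192·α = 113·10 − (-27)·(-86) = -1192, so α = -1.
Then β = ((-86) − (-27)·(-1))/113 = -1.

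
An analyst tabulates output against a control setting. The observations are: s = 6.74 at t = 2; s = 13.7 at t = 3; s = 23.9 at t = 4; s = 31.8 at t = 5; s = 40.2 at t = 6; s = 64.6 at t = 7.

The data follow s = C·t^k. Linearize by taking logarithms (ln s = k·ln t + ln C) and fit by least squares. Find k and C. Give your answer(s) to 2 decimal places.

k = 1.73, C = 2.05

Linearized form: ln s = k·ln t + ln C. From the 6 transformed points,
Σln t = 8.5252, Σ(ln t)² = 13.1965, Σln s = 19.0209, Σln t·ln s = 28.8953.
Equations: 13.1965·k + 8.5252·ln C = 28.8953;  8.5252·k + 6·ln C = 19.0209.
Δ = 13.1965·6 − (8.5252)² = 6.5005; k = (28.8953·6 − 8.5252·19.0209)/6.5005 = 1.72536, ln C = (13.1965·19.0209 − 8.5252·28.8953)/6.5005 = 0.71865, so C = exp(0.71865) = 2.05166.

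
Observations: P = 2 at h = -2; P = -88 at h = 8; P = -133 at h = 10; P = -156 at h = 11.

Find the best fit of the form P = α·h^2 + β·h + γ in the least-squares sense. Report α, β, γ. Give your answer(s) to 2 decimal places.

Setting ∂/∂α … = 0 gives: 28753·α + 2835·β + 289·γ = -37800;  2835·α + 289·β + 27·γ = -3754;  289·α + 27·β + 4·γ = -375.
(Σh^2·h^2 = 28753, Σh^2·h = 2835, Σh^2 = 289, Σh·h = 289, Σh = 27, Σ1 = 4, Σh^2·P = -37800, Σh·P = -3754, ΣP = -375.)
Solving the 3×3 system (Gaussian elimination) gives α = -41117/39012, β = -35423/13004, γ = 7661/9753.

α = -1.05, β = -2.72, γ = 0.79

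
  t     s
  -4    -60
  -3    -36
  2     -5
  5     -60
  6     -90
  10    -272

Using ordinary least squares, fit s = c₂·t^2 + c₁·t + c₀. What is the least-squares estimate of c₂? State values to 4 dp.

c₂ = -3.0355

Forming AᵀA = [[12274, 1258, 190]; [1258, 190, 16]; [190, 16, 6]] and Aᵀs = [-33244, -3222, -523]ᵀ gives AᵀA·[c₂, c₁, c₀]ᵀ = Aᵀs.
Inverting the 3×3 Gram matrix, [c₂, c₁, c₀]ᵀ = [-1627391/536118, 1649639/536118, 6112/8123]ᵀ.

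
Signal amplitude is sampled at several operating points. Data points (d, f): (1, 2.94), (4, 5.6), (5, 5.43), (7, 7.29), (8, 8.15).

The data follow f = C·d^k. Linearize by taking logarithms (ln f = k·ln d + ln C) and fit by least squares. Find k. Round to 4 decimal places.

With ln fᵢ as the transformed response and ln dᵢ as the regressor:
Σln d = 7.0211, Σ(ln d)² = 12.6227, Σln f = 8.5776, Σln d·ln f = 13.3396.
Equations: 12.6227·k + 7.0211·ln C = 13.3396;  7.0211·k + 5·ln C = 8.5776.
Slope k = (n·Σln d·ln f − Σln d·Σln f)/(n·Σ(ln d)² − (Σln d)²) = (5·13.3396 − 7.0211·8.5776)/13.8181 = 0.46849; ln C = (Σln f − k·Σln d)/n = 1.05766.

k = 0.4685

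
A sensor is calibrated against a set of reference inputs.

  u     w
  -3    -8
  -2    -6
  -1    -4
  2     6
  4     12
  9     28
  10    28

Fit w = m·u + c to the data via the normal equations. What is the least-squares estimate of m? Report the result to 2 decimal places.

m = 2.94

Entries of AᵀA: Σu·u = 215, Σu = 19, Σ1 = 7.
Right-hand side: Σu·w = 632, Σw = 56.
Eliminating c: 7·(row 1) − 19·(row 2) gives 1144·m = 7·632 − 19·56 = 3360, so m = 420/143.
Then c = (56 − 19·(420/143))/7 = 4/143.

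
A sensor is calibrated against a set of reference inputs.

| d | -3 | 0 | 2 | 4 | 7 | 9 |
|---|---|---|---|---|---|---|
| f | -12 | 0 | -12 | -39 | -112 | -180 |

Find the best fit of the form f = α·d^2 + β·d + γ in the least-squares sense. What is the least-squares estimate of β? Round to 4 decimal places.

β = -1.9163

Forming AᵀA = [[9315, 1117, 159]; [1117, 159, 19]; [159, 19, 6]] and Aᵀf = [-20848, -2548, -355]ᵀ gives AᵀA·[α, β, γ]ᵀ = Aᵀf.
Row-reducing yields α = -257181/127816, β = -244939/127816, γ = 14245/63908.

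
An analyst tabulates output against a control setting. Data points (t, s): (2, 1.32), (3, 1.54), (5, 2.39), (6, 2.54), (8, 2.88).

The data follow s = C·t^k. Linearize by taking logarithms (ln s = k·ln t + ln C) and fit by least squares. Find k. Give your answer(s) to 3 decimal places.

k = 0.604

Taking logs, ln s = k·ln t + ln C, so regress ln s on ln t.
AᵀA = [[11.8122, 7.2724]; [7.2724, 5]], rhs = [5.9389, 3.5707]ᵀ  (here Σln t = 7.2724, Σ(ln t)² = 11.8122, Σln s = 3.5707, Σln t·ln s = 5.9389).
Slope k = (n·Σln t·ln s − Σln t·Σln s)/(n·Σ(ln t)² − (Σln t)²) = (5·5.9389 − 7.2724·3.5707)/6.1731 = 0.60380; ln C = (Σln s − k·Σln t)/n = -0.16409.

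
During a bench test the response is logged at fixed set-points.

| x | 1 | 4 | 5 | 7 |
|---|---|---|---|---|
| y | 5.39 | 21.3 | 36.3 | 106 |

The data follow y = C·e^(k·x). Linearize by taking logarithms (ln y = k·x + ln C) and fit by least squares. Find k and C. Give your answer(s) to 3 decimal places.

k = 0.495, C = 3.147

Linearized form: ln y = k·x + ln C. From the 4 transformed points,
Σx = 17.0000, Σ(x)² = 91.0000, Σln y = 12.9985, Σx·ln y = 64.5225.
Normal system: [[91.0000, 17.0000]; [17.0000, 4]]·[k, ln C]ᵀ = [64.5225, 12.9985]ᵀ.
Slope k = (n·Σx·ln y − Σx·Σln y)/(n·Σ(x)² − (Σx)²) = (4·64.5225 − 17.0000·12.9985)/75.0000 = 0.49487; ln C = (Σln y − k·Σx)/n = 1.14642, so C = exp(1.14642) = 3.14690.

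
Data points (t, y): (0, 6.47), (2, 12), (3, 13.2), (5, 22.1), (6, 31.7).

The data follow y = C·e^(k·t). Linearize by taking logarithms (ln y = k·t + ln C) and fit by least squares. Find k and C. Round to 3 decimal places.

With ln yᵢ as the transformed response and tᵢ as the regressor:
Sums: Σt = 16.0000, Σ(t)² = 74.0000, Σln y = 13.4842, Σt·ln y = 48.9263.
Normal system: [[74.0000, 16.0000]; [16.0000, 5]]·[k, ln C]ᵀ = [48.9263, 13.4842]ᵀ.
Solving (det = 114.0000): k = 0.25337, ln C = 1.88606, so C = exp(1.88606) = 6.59331.

k = 0.253, C = 6.593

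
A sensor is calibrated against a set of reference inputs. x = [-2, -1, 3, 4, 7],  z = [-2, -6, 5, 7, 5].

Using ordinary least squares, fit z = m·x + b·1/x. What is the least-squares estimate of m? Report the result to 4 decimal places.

m = 0.8018

Entries of AᵀA: Σx·x = 79, Σx·1/x = 5, Σ1/x·1/x = 10189/7056.
Right-hand side: Σx·z = 88, Σ1/x·z = 935/84.
Normal equations: [[79, 5]; [5, 10189/7056]]·[m, b]ᵀ = [88, 935/84]ᵀ.
Δ = 79·(10189/7056) − 5² = 628531/7056.
m = (88·(10189/7056) − 5·(935/84))/(628531/7056) = 503932/628531; b = (79·(935/84) − 5·88)/(628531/7056) = 3100020/628531.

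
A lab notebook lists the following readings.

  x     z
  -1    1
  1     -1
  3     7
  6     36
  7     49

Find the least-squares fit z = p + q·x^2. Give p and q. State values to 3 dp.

p = -1.363, q = 1.029

The normal system MᵀM·[p, q]ᵀ = Mᵀz is [[5, 96]; [96, 3780]]·[p, q]ᵀ = [92, 3760]ᵀ.
Determinant 5·3780 − 96² = 9684.
p = (92·3780 − 96·3760)/9684 = -1100/807; q = (5·3760 − 96·92)/9684 = 2492/2421.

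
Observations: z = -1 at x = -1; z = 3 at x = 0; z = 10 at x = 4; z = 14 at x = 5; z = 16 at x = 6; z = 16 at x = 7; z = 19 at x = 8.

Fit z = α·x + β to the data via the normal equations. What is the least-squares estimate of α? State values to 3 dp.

α = 2.145

Setting ∂/∂α … = 0 gives: 191·α + 29·β = 471;  29·α + 7·β = 77.
Eliminating β: 7·(row 1) − 29·(row 2) gives 496·α = 7·471 − 29·77 = 1064, so α = 133/62.
Then β = (77 − 29·(133/62))/7 = 131/62.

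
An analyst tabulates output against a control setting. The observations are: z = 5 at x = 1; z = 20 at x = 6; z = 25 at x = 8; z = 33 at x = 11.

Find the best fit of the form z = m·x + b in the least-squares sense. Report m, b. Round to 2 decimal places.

Entries of AᵀA: Σx·x = 222, Σx = 26, Σ1 = 4.
Right-hand side: Σx·z = 688, Σz = 83.
det = 222·4 − 26² = 212.
m = (688·4 − 26·83)/212 = 297/106; b = (222·83 − 26·688)/212 = 269/106.

m = 2.80, b = 2.54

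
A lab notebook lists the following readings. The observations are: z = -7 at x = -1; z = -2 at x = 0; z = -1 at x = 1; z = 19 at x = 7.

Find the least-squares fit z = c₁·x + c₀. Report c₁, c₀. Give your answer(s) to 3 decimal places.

With design matrix A, AᵀA = [[51, 7]; [7, 4]] and Aᵀz = [139, 9]ᵀ.
det = 51·4 − 7² = 155.
c₁ = (139·4 − 7·9)/155 = 493/155; c₀ = (51·9 − 7·139)/155 = -514/155.

c₁ = 3.181, c₀ = -3.316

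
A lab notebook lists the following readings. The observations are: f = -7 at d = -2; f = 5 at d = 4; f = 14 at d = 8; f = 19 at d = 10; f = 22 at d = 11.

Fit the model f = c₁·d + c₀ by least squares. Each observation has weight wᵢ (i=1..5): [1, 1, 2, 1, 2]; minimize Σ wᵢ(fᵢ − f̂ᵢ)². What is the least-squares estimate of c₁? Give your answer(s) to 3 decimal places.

c₁ = 2.230

Sums needed: Σwᵢ·d·d = 490, Σwᵢ·d = 50, Σwᵢ·1 = 7.
For MᵀWf: Σwᵢ·d·f = 932, Σwᵢ·f = 89.
det = 490·7 − 50² = 930.
c₁ = (932·7 − 50·89)/930 = 1037/465; c₀ = (490·89 − 50·932)/930 = -299/93.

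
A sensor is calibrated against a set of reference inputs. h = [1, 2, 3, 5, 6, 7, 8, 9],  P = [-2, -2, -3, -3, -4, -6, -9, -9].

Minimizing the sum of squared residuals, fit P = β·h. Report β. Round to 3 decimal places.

β = -0.926

Sums needed: Σh·h = 269.
And Σh·P = -249.
So XᵀX·[β]ᵀ = XᵀP: [[269]]·[β]ᵀ = [-249]ᵀ.
β = (-249)/269 = -0.925651.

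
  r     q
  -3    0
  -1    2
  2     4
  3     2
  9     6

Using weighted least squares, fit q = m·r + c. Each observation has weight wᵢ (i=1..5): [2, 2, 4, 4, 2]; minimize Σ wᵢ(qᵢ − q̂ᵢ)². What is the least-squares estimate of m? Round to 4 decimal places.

m = 0.4377

The normal equations are: 234·m + 30·c = 160;  30·m + 14·c = 40.
Eliminating c: 14·(row 1) − 30·(row 2) gives 2376·m = 14·160 − 30·40 = 1040, so m = 130/297.
Then c = (40 − 30·(130/297))/14 = 190/99.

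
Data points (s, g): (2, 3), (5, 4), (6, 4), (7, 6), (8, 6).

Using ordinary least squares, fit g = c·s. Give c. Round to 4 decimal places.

c = 0.7865

Setting ∂/∂c … = 0 gives: 178·c = 140.
c = 140/178 = 0.786517.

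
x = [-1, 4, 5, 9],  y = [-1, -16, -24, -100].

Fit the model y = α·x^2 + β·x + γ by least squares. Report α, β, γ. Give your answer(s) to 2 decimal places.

α = -1.44, β = 1.68, γ = 1.99

The normal equations are: 7443·α + 917·β + 123·γ = -8957;  917·α + 123·β + 17·γ = -1083;  123·α + 17·β + 4·γ = -141.
Inverting the 3×3 Gram matrix, [α, β, γ]ᵀ = [-4381/3035, 5104/3035, 1208/607]ᵀ.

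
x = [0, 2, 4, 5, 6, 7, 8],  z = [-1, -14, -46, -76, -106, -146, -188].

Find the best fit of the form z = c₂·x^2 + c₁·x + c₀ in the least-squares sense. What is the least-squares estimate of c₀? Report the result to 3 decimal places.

AᵀA·[c₂, c₁, c₀]ᵀ = Aᵀz reads: 8690·c₂ + 1268·c₁ + 194·c₀ = -25694;  1268·c₂ + 194·c₁ + 32·c₀ = -3754;  194·c₂ + 32·c₁ + 7·c₀ = -577.
(Σx^2·x^2 = 8690, Σx^2·x = 1268, Σx^2 = 194, Σx·x = 194, Σx = 32, Σ1 = 7, Σx^2·z = -25694, Σx·z = -3754, Σz = -577.)
Row-reducing yields c₂ = -65626/22449, c₁ = -977/22449, c₀ = -1295/1069.

c₀ = -1.211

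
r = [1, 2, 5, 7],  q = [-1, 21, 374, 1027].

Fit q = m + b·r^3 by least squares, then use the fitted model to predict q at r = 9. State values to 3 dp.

q̂ = 2187.319

Sums needed: Σ1 = 4, Σr^3 = 477, Σr^3·r^3 = 133339.
Moment sums: Σq = 1421, Σr^3·q = 399178.
MᵀM·[m, b]ᵀ = Mᵀq becomes [[4, 477]; [477, 133339]]·[m, b]ᵀ = [1421, 399178]ᵀ.
Δ = 4·133339 − 477² = 305827.
m = (1421·133339 − 477·399178)/305827 = -933187/305827; b = (4·399178 − 477·1421)/305827 = 918895/305827.
At r = 9: q̂ = (-933187/305827)·(1) + (918895/305827)·(729) = 668941268/305827.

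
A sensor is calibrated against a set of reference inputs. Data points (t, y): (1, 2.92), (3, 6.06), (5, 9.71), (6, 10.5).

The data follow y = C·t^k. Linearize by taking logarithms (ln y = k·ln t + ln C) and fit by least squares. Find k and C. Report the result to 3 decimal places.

k = 0.728, C = 2.874

Linearized form: ln y = k·ln t + ln C. From the 4 transformed points,
AᵀA = [[7.0076, 4.4998]; [4.4998, 4]], rhs = [9.8510, 7.4978]ᵀ  (here Σln t = 4.4998, Σ(ln t)² = 7.0076, Σln y = 7.4978, Σln t·ln y = 9.8510).
Solving (det = 7.7823): k = 0.72795, ln C = 1.05554, so C = exp(1.05554) = 2.87353.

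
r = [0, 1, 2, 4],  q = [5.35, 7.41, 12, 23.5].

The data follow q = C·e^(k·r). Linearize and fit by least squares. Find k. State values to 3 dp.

k = 0.376

Let Y = ln q. Fitting Y = k·r + ln C by least squares:
Σr = 7.0000, Σ(r)² = 21.0000, Σln q = 9.3218, Σr·ln q = 19.6006.
Equations: 21.0000·k + 7.0000·ln C = 19.6006;  7.0000·k + 4·ln C = 9.3218.
Δ = 21.0000·4 − (7.0000)² = 35.0000; k = (19.6006·4 − 7.0000·9.3218)/35.0000 = 0.37571, ln C = (21.0000·9.3218 − 7.0000·19.6006)/35.0000 = 1.67297.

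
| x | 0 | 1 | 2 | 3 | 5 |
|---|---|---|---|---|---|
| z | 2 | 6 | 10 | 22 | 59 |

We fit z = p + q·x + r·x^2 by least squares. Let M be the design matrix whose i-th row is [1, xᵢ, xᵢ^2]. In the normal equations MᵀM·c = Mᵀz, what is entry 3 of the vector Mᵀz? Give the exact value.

1719

Entry 3 ↔ basis x^2, so (Mᵀz)_{3} = Σᵢ (x^2)·zᵢ = (0)·(2) + (1)·(6) + (4)·(10) + (9)·(22) + (25)·(59) = 1719.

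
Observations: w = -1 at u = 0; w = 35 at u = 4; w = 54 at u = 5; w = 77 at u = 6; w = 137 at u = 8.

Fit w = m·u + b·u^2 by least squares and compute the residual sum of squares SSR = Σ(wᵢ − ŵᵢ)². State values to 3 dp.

Compute the Gram sums: Σu·u = 141, Σu·u^2 = 917, Σu^2·u^2 = 6273.
And Σu·w = 1968, Σu^2·w = 13450.
Eliminating b: 6273·(row 1) − 917·(row 2) gives 43604·m = 6273·1968 − 917·13450 = 11614, so m = 5807/21802.
Then b = (13450 − 917·(5807/21802))/6273 = 45897/21802.
Residuals: -1, 2745/10901, 424/10901, -4190/10901, 1505/10901; SSR = 13427/10901.

SSR = 1.232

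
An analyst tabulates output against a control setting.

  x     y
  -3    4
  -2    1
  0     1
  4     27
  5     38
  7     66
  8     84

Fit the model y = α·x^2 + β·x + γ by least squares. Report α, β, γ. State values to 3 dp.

α = 1.006, β = 2.242, γ = 1.473

Compute the Gram sums: Σx^2·x^2 = 7475, Σx^2·x = 1009, Σx^2 = 167, Σx·x = 167, Σx = 19, Σ1 = 7.
Moment sums: Σx^2·y = 10032, Σx·y = 1418, Σy = 221.
AᵀA·[α, β, γ]ᵀ = Aᵀy becomes [[7475, 1009, 167]; [1009, 167, 19]; [167, 19, 7]]·[α, β, γ]ᵀ = [10032, 1418, 221]ᵀ.
Row-reducing yields α = 331579/329442, β = 738703/329442, γ = 80896/54907.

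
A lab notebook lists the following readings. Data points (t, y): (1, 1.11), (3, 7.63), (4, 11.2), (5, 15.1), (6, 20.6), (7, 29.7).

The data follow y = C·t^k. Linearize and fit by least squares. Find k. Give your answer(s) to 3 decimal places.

Taking logs, ln y = k·ln t + ln C, so regress ln y on ln t.
Over the data: Σln t = 7.8320, Σ(ln t)² = 12.7160, Σln y = 13.6835, Σln t·ln y = 21.9702.
Normal system: [[12.7160, 7.8320]; [7.8320, 6]]·[k, ln C]ᵀ = [21.9702, 13.6835]ᵀ.
Δ = 12.7160·6 − (7.8320)² = 14.9557; k = (21.9702·6 − 7.8320·13.6835)/14.9557 = 1.64834, ln C = (12.7160·13.6835 − 7.8320·21.9702)/14.9557 = 0.12894.

k = 1.648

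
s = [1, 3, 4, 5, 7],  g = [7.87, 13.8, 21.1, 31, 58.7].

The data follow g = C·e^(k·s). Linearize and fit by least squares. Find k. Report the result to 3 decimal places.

k = 0.342

Taking logs, ln g = k·s + ln C, so regress ln g on s.
Sums: Σs = 20.0000, Σ(s)² = 100.0000, Σln g = 15.2434, Σs·ln g = 67.8112.
Normal system: [[100.0000, 20.0000]; [20.0000, 5]]·[k, ln C]ᵀ = [67.8112, 15.2434]ᵀ.
Solving (det = 100.0000): k = 0.34187, ln C = 1.68119.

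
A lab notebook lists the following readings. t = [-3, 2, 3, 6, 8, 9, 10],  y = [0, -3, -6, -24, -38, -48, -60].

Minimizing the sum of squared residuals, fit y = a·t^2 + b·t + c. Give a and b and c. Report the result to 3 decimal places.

Compute the Gram sums: Σt^2·t^2 = 22131, Σt^2·t = 2465, Σt^2 = 303, Σt·t = 303, Σt = 35, Σ1 = 7.
Moment sums: Σt^2·y = -13250, Σt·y = -1504, Σy = -179.
So MᵀM·[a, b, c]ᵀ = Mᵀy: [[22131, 2465, 303]; [2465, 303, 35]; [303, 35, 7]]·[a, b, c]ᵀ = [-13250, -1504, -179]ᵀ.
Row-reducing yields a = -439907/880162, b = -922711/880162, c = 574122/440081.

a = -0.500, b = -1.048, c = 1.305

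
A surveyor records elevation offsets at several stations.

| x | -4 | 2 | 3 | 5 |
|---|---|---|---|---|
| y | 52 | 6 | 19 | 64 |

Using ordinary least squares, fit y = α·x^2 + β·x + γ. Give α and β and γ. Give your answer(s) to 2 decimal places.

Forming AᵀA = [[978, 96, 54]; [96, 54, 6]; [54, 6, 4]] and Aᵀy = [2627, 181, 141]ᵀ gives AᵀA·[α, β, γ]ᵀ = Aᵀy.
Inverting the 3×3 Gram matrix, [α, β, γ]ᵀ = [2201/732, -6149/3660, -3443/1220]ᵀ.

α = 3.01, β = -1.68, γ = -2.82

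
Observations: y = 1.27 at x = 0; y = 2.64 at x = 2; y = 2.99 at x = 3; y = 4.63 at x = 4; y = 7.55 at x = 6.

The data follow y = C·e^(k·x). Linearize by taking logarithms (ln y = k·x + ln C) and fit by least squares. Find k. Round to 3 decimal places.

Linearized form: ln y = k·x + ln C. From the 5 transformed points,
AᵀA = [[65.0000, 15.0000]; [15.0000, 5]], rhs = [23.4869, 5.8592]ᵀ  (here Σx = 15.0000, Σ(x)² = 65.0000, Σln y = 5.8592, Σx·ln y = 23.4869).
Slope k = (n·Σx·ln y − Σx·Σln y)/(n·Σ(x)² − (Σx)²) = (5·23.4869 − 15.0000·5.8592)/100.0000 = 0.29547; ln C = (Σln y − k·Σx)/n = 0.28543.

k = 0.295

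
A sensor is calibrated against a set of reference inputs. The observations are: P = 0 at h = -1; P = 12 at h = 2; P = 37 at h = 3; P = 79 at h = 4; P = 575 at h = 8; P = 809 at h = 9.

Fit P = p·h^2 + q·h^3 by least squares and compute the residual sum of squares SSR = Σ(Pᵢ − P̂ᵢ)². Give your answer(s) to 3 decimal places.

SSR = 1.897

Setting ∂/∂p … = 0 gives: 11011·p + 93115·q = 103974;  93115·p + 798475·q = 890312.
(Σh^2·h^2 = 11011, Σh^2·h^3 = 93115, Σh^3·h^3 = 798475, Σh^2·P = 103974, Σh^3·P = 890312.)
Eliminating q: 798475·(row 1) − 93115·(row 2) gives 121605000·p = 798475·103974 − 93115·890312 = 119237770, so p = 11923777/12160500.
Then q = (890312 − 93115·(11923777/12160500))/798475 = 5531201/5527500.
Residuals: 612163/30401250, 1102193/15200625, 11725973/10133750, -3705847/5066875, -1473793/15200625, 449333/5066875; SSR = 57664589/30401250.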